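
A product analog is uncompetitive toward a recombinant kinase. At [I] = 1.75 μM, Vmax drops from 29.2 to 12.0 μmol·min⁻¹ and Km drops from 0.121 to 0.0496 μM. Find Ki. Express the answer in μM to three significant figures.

Uncompetitive: Vmax,app = Vmax/α (and Km,app = Km/α) with α = 1 + [I]/Ki.
α = Vmax/Vmax,app = 29.2/12.0 = 2.433.
Since α = 1 + [I]/Ki, [I]/Ki = 2.433 − 1 = 1.433 and Ki = 1.75/1.433 = 1.22 μM.

1.22 μM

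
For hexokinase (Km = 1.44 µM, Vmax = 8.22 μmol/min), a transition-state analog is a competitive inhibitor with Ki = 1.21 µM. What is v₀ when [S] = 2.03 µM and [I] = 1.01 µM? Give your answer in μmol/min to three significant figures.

3.57 μmol/min

α = 1 + [I]/Ki = 1 + 1.01/1.21 = 1.835.
For a competitive inhibitor, Vmax is unchanged and the apparent Km becomes α·Km: Km,app = 2.64 µM, Vmax,app = 8.22 μmol/min.
v = Vmax,app·[S]/(Km,app + [S]) = 8.22 × 2.03/(2.64 + 2.03) = 3.57 μmol/min.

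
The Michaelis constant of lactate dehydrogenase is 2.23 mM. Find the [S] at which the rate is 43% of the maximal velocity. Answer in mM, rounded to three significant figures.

1.68 mM

v/Vmax = [S]/(Km+[S]) = 0.43, so [S] = Km·0.43/(1 − 0.43) = 2.23 × 0.7544.
[S] = 1.68 mM.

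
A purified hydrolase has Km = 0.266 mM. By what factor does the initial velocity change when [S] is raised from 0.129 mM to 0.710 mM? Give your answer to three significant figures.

The fractional saturations are [S]/(Km+[S]) = 0.129/0.3950 = 0.3266 and 0.710/0.9760 = 0.7275.
v₂/v₁ is just their ratio: 0.7275/0.3266 = 2.23.

2.23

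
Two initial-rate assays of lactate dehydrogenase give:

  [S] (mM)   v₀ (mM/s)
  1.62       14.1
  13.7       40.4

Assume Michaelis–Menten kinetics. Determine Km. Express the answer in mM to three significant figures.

4.57 mM

From v = Vmax[S]/(Km+[S]), each point gives Vmax = v(Km+[S])/[S].
Equating: 14.1(Km+1.62)/1.62 = 40.4(Km+13.7)/13.7.
8.704·Km + 14.1 = 2.949·Km + 40.4, so (8.704 − 2.949)·Km = 40.4 − 14.1.
Km = 26.30/5.755 = 4.57 mM; then Vmax = 14.1(4.57+1.62)/1.62 = 53.9 mM/s.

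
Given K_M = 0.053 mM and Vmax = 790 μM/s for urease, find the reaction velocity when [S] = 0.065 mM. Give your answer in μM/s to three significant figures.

435 μM/s

[S]/(Km+[S]) = 0.065/0.1180 = 0.5508, the fractional saturation.
v = 0.5508 × Vmax = 0.5508 × 790 = 435 μM/s.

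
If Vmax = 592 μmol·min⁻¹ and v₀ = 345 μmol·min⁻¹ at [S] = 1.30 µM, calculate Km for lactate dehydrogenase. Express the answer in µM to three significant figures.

0.931 µM

v/Vmax = 345/592 = 0.5828 = [S]/(Km+[S]).
So Km + [S] = [S]/0.5828 = 2.231 µM, giving Km = 2.231 − 1.30 = 0.931 µM.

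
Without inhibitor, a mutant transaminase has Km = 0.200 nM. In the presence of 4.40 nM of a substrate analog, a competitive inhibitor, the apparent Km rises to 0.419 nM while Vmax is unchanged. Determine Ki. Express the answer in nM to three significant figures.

4.02 nM

Competitive: Km,app = α·Km with α = 1 + [I]/Ki.
α = Km,app/Km = 0.419/0.200 = 2.095.
Ki = [I]/(α − 1) = 4.40/1.095 = 4.02 nM.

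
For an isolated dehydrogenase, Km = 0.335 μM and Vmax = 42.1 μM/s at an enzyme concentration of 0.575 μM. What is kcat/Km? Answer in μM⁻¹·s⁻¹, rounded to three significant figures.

kcat = Vmax/[E]total = 42.1/0.575 = 73.2 s⁻¹.
kcat/Km = 73.2/0.335 = 219 μM⁻¹·s⁻¹.

219 μM⁻¹·s⁻¹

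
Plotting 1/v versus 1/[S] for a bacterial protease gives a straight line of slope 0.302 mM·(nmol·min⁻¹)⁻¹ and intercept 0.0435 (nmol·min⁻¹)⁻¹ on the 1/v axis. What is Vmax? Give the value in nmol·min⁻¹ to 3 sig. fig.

The y-intercept of a Lineweaver–Burk plot equals 1/Vmax, so Vmax = 1/0.0435 = 23.0 nmol·min⁻¹.

23.0 nmol·min⁻¹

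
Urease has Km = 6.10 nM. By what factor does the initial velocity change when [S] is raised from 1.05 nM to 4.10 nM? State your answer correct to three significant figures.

2.74

The fractional saturations are [S]/(Km+[S]) = 1.05/7.150 = 0.1469 and 4.10/10.20 = 0.4020.
v₂/v₁ is just their ratio: 0.4020/0.1469 = 2.74.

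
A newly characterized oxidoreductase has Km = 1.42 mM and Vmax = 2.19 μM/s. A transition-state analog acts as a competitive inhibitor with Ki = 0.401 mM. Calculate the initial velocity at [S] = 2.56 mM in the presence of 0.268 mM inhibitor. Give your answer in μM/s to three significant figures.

With α = 1 + [I]/Ki = 1 + 0.268/0.401 = 1.668, the competitive rate law is v = Vmax[S] / (αKm + [S]).
v = 2.19×2.56 / (1.668×1.42 + 2.56) = 5.606/4.929 = 1.14 μM/s.

1.14 μM/s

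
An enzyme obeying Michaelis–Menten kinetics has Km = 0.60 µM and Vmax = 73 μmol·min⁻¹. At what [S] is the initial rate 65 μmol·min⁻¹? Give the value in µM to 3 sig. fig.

4.88 µM

The required fractional saturation is v/Vmax = 65/73 = 0.8904.
Then [S]/(Km+[S]) = 0.8904 ⇒ [S] = 0.60 × 0.8904/(1 − 0.8904) = 4.88 µM.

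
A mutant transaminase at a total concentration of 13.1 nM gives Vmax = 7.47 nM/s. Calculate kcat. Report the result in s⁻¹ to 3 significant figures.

kcat = Vmax/[E]total = 7.47 nM/s / 13.1 nM = 0.570 s⁻¹.

0.570 s⁻¹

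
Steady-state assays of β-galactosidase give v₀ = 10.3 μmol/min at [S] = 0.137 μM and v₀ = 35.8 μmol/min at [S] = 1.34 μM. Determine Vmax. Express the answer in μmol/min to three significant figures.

In reciprocal form, 1/v = (Km/Vmax)·(1/[S]) + 1/Vmax. The two points give (1/[S], 1/v) = (7.299, 0.09709) and (0.7463, 0.02793).
Slope = (0.09709 − 0.02793)/(7.299 − 0.7463) = 0.01055; intercept = 0.09709 − 0.01055×7.299 = 0.02006.
Vmax = 1/intercept = 49.9 μmol/min; Km = slope × Vmax = 0.01055 × 49.9 = 0.526 μM.

49.9 μmol/min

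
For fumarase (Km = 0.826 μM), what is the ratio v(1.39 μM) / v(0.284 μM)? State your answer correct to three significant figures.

2.45

The fractional saturations are [S]/(Km+[S]) = 0.284/1.110 = 0.2559 and 1.39/2.216 = 0.6273.
v₂/v₁ is just their ratio: 0.6273/0.2559 = 2.45.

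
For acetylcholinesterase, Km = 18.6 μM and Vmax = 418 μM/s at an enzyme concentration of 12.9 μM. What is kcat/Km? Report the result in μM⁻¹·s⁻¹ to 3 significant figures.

kcat = Vmax/[E]total = 418/12.9 = 32.4 s⁻¹.
kcat/Km = 32.4/18.6 = 1.74 μM⁻¹·s⁻¹.

1.74 μM⁻¹·s⁻¹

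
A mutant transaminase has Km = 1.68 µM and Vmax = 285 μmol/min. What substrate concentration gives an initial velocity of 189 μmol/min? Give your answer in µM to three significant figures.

3.31 µM

Rearranging v = Vmax[S]/(Km+[S]) gives [S] = Km·v/(Vmax − v).
[S] = 1.68 × 189 / (285 − 189) = 317.5/96.00 = 3.31 µM.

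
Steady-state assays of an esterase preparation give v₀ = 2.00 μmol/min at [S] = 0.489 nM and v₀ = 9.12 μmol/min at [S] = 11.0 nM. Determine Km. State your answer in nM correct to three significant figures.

In reciprocal form, 1/v = (Km/Vmax)·(1/[S]) + 1/Vmax. The two points give (1/[S], 1/v) = (2.045, 0.5000) and (0.09091, 0.1096).
Slope = (0.5000 − 0.1096)/(2.045 − 0.09091) = 0.1998; intercept = 0.5000 − 0.1998×2.045 = 0.09149.
Vmax = 1/intercept = 10.9 μmol/min; Km = slope × Vmax = 0.1998 × 10.9 = 2.18 nM.

2.18 nM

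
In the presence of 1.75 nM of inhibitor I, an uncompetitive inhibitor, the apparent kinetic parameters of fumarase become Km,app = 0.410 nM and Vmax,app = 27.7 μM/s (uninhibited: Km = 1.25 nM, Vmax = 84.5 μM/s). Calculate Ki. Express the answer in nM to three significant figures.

Uncompetitive: Vmax,app = Vmax/α (and Km,app = Km/α) with α = 1 + [I]/Ki.
α = Vmax/Vmax,app = 84.5/27.7 = 3.051.
Ki = [I]/(α − 1) = 1.75/2.051 = 0.853 nM.

0.853 nM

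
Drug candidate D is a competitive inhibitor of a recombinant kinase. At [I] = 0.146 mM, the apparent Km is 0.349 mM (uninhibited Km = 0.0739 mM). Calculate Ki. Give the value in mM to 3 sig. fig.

0.0392 mM

Competitive: Km,app = α·Km with α = 1 + [I]/Ki.
α = Km,app/Km = 0.349/0.0739 = 4.723.
Ki = [I]/(α − 1) = 0.146/3.723 = 0.0392 mM.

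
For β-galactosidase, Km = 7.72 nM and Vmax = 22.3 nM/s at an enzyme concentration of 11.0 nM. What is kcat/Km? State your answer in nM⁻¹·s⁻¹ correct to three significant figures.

0.263 nM⁻¹·s⁻¹

kcat = Vmax/[E]total = 22.3/11.0 = 2.03 s⁻¹.
kcat/Km = 2.03/7.72 = 0.263 nM⁻¹·s⁻¹.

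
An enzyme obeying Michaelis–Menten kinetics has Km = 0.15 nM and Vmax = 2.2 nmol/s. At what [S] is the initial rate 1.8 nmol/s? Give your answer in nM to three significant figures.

0.675 nM

The required fractional saturation is v/Vmax = 1.8/2.2 = 0.8182.
Then [S]/(Km+[S]) = 0.8182 ⇒ [S] = 0.15 × 0.8182/(1 − 0.8182) = 0.675 nM.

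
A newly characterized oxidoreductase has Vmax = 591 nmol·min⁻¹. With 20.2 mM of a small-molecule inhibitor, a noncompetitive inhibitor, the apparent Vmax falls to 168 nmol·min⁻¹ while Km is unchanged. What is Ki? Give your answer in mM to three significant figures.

Noncompetitive: Vmax,app = Vmax/α with α = 1 + [I]/Ki.
α = Vmax/Vmax,app = 591/168 = 3.518.
Ki = [I]/(α − 1) = 20.2/2.518 = 8.02 mM.

8.02 mM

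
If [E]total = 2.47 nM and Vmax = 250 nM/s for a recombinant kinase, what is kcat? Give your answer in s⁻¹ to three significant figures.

kcat = Vmax/[E]total = 250 nM/s / 2.47 nM = 101 s⁻¹.

101 s⁻¹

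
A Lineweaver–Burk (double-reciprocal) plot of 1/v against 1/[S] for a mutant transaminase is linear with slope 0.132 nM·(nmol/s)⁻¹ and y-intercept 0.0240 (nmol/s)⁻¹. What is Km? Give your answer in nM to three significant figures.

y-intercept = 1/Vmax ⇒ Vmax = 41.7 nmol/s; slope = Km/Vmax ⇒ Km = slope × Vmax.
Km = 0.132 × 41.7 = 5.50 nM.

5.50 nM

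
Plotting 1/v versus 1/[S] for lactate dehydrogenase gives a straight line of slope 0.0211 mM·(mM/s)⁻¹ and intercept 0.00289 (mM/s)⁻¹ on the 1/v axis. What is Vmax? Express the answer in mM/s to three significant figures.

The y-intercept of a Lineweaver–Burk plot equals 1/Vmax, so Vmax = 1/0.00289 = 346 mM/s.

346 mM/s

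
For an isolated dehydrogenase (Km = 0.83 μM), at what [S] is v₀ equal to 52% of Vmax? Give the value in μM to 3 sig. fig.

v/Vmax = [S]/(Km+[S]) = 0.52, so [S] = Km·0.52/(1 − 0.52) = 0.83 × 1.083.
[S] = 0.899 μM.

0.899 μM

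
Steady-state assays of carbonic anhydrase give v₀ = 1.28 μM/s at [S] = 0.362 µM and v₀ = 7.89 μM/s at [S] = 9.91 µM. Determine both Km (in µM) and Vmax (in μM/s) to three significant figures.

From v = Vmax[S]/(Km+[S]), each point gives Vmax = v(Km+[S])/[S].
Equating: 1.28(Km+0.362)/0.362 = 7.89(Km+9.91)/9.91.
3.536·Km + 1.28 = 0.7962·Km + 7.89, so (3.536 − 0.7962)·Km = 7.89 − 1.28.
Km = 6.610/2.740 = 2.41 µM; then Vmax = 1.28(2.41+0.362)/0.362 = 9.81 μM/s.

Km = 2.41 µM; Vmax = 9.81 μM/s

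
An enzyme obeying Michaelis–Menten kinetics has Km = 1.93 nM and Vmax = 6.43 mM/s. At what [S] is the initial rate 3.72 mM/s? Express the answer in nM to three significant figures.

2.65 nM

The required fractional saturation is v/Vmax = 3.72/6.43 = 0.5785.
Then [S]/(Km+[S]) = 0.5785 ⇒ [S] = 1.93 × 0.5785/(1 − 0.5785) = 2.65 nM.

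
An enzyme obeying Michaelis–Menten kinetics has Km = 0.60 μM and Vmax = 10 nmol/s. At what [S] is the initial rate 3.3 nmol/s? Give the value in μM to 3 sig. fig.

The required fractional saturation is v/Vmax = 3.3/10 = 0.3300.
Then [S]/(Km+[S]) = 0.3300 ⇒ [S] = 0.60 × 0.3300/(1 − 0.3300) = 0.296 μM.

0.296 μM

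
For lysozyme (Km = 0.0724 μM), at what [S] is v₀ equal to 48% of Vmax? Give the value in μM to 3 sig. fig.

v/Vmax = [S]/(Km+[S]) = 0.48, so [S] = Km·0.48/(1 − 0.48) = 0.0724 × 0.9231.
[S] = 0.0668 μM.

0.0668 μM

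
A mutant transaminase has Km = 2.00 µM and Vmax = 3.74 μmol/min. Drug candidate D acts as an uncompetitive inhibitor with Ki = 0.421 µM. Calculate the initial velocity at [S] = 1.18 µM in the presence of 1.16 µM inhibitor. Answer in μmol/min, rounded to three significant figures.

0.686 μmol/min

α = 1 + [I]/Ki = 1 + 1.16/0.421 = 3.755.
For an uncompetitive inhibitor, both parameters are divided by α, giving Vmax/α and Km/α: Km,app = 0.533 µM, Vmax,app = 0.996 μmol/min.
v = Vmax,app·[S]/(Km,app + [S]) = 0.996 × 1.18/(0.533 + 1.18) = 0.686 μmol/min.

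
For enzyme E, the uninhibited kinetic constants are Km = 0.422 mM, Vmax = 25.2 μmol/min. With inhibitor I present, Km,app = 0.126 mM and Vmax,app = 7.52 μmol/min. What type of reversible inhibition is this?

Both Km and Vmax decrease by the same factor (~3.35-fold) — characteristic of uncompetitive inhibition.

uncompetitive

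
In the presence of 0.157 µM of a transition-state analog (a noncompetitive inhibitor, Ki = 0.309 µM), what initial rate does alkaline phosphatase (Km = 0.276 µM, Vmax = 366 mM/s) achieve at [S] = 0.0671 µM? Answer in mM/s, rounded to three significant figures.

α = 1 + [I]/Ki = 1 + 0.157/0.309 = 1.508.
For a noncompetitive inhibitor, Vmax is reduced to Vmax/α while Km is unchanged: Km,app = 0.276 µM, Vmax,app = 243 mM/s.
v = Vmax,app·[S]/(Km,app + [S]) = 243 × 0.0671/(0.276 + 0.0671) = 47.5 mM/s.

47.5 mM/s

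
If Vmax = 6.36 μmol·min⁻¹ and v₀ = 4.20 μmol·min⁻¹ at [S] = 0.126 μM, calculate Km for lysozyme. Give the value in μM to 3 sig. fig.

0.0648 μM

From v = Vmax[S]/(Km+[S]), Km = [S](Vmax − v)/v.
Km = 0.126 × (6.36 − 4.20) / 4.20 = 0.2722/4.20 = 0.0648 μM.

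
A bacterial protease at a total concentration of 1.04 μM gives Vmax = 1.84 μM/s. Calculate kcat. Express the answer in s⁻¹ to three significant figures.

kcat = Vmax/[E]total = 1.84 μM/s / 1.04 μM = 1.77 s⁻¹.

1.77 s⁻¹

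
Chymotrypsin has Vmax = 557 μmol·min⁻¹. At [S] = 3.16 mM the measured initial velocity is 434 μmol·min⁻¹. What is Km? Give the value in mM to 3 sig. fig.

v/Vmax = 434/557 = 0.7792 = [S]/(Km+[S]).
So Km + [S] = [S]/0.7792 = 4.056 mM, giving Km = 4.056 − 3.16 = 0.896 mM.

0.896 mM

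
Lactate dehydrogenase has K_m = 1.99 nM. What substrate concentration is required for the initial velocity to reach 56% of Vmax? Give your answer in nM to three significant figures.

2.53 nM

v/Vmax = [S]/(Km+[S]) = 0.56, so [S] = Km·0.56/(1 − 0.56) = 1.99 × 1.273.
[S] = 2.53 nM.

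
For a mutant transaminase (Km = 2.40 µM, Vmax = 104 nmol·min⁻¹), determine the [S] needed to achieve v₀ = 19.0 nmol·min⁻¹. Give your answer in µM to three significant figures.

0.536 µM

Rearranging v = Vmax[S]/(Km+[S]) gives [S] = Km·v/(Vmax − v).
[S] = 2.40 × 19.0 / (104 − 19.0) = 45.60/85.00 = 0.536 µM.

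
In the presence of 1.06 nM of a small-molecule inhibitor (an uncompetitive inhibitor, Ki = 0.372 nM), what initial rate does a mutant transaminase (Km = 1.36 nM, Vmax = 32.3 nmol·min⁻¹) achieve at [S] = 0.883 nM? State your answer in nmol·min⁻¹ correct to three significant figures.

5.99 nmol·min⁻¹

α = 1 + [I]/Ki = 1 + 1.06/0.372 = 3.849.
For an uncompetitive inhibitor, both parameters are divided by α, giving Vmax/α and Km/α: Km,app = 0.353 nM, Vmax,app = 8.39 nmol·min⁻¹.
v = Vmax,app·[S]/(Km,app + [S]) = 8.39 × 0.883/(0.353 + 0.883) = 5.99 nmol·min⁻¹.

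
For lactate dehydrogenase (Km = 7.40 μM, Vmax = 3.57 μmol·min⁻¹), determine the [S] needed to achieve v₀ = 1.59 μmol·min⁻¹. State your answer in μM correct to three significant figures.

5.94 μM

The required fractional saturation is v/Vmax = 1.59/3.57 = 0.4454.
Then [S]/(Km+[S]) = 0.4454 ⇒ [S] = 7.40 × 0.4454/(1 − 0.4454) = 5.94 μM.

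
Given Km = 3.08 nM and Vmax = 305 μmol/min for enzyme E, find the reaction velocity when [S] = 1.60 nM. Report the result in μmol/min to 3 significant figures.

v = Vmax·[S]/(Km + [S]) = 305 × 1.60 / (3.08 + 1.60)
  = 488.0 / 4.680 = 104 μmol/min.

104 μmol/min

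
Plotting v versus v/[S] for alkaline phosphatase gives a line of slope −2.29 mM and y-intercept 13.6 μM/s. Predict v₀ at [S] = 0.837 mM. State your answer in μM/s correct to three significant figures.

3.64 μM/s

In the Eadie–Hofstee form v = Vmax − Km·(v/[S]), the slope is −Km and the intercept is Vmax, so Km = 2.29 mM and Vmax = 13.6 μM/s.
v = 13.6 × 0.837/(2.29 + 0.837) = 3.64 μM/s.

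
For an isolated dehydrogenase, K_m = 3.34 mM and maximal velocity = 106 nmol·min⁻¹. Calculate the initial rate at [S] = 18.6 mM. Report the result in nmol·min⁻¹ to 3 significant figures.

89.9 nmol·min⁻¹

[S]/(Km+[S]) = 18.6/21.94 = 0.8478, the fractional saturation.
v = 0.8478 × Vmax = 0.8478 × 106 = 89.9 nmol·min⁻¹.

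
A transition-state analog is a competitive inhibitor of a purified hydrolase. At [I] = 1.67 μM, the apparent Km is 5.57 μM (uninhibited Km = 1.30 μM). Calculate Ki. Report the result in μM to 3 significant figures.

Competitive: Km,app = α·Km with α = 1 + [I]/Ki.
α = Km,app/Km = 5.57/1.30 = 4.285.
Ki = [I]/(α − 1) = 1.67/3.285 = 0.508 μM.

0.508 μM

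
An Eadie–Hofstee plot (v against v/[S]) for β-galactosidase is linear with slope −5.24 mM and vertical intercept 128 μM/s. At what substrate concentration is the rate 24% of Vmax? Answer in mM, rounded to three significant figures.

The Eadie–Hofstee slope gives Km = 5.24 mM (slope = −Km).
v/Vmax = [S]/(Km+[S]) = 0.24 ⇒ [S] = Km·0.24/(1−0.24) = 5.24 × 0.3158 = 1.65 mM.

1.65 mM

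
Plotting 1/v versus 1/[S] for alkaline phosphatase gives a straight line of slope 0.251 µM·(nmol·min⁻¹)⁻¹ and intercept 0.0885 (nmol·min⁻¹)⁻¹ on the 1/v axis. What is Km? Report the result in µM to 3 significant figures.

y-intercept = 1/Vmax ⇒ Vmax = 11.3 nmol·min⁻¹; slope = Km/Vmax ⇒ Km = slope × Vmax.
Km = 0.251 × 11.3 = 2.84 µM.

2.84 µM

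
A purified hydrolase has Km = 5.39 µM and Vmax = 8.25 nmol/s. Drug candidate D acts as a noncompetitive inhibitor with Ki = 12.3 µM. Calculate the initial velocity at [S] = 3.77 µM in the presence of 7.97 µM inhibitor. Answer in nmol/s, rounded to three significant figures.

α = 1 + [I]/Ki = 1 + 7.97/12.3 = 1.648.
For a noncompetitive inhibitor, Vmax is reduced to Vmax/α while Km is unchanged: Km,app = 5.39 µM, Vmax,app = 5.01 nmol/s.
v = Vmax,app·[S]/(Km,app + [S]) = 5.01 × 3.77/(5.39 + 3.77) = 2.06 nmol/s.

2.06 nmol/s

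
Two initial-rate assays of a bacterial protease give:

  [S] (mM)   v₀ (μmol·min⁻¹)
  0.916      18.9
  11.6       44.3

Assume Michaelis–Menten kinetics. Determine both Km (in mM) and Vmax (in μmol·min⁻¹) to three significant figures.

From v = Vmax[S]/(Km+[S]), each point gives Vmax = v(Km+[S])/[S].
Equating: 18.9(Km+0.916)/0.916 = 44.3(Km+11.6)/11.6.
20.63·Km + 18.9 = 3.819·Km + 44.3, so (20.63 − 3.819)·Km = 44.3 − 18.9.
Km = 25.40/16.81 = 1.51 mM; then Vmax = 18.9(1.51+0.916)/0.916 = 50.1 μmol·min⁻¹.

Km = 1.51 mM; Vmax = 50.1 μmol·min⁻¹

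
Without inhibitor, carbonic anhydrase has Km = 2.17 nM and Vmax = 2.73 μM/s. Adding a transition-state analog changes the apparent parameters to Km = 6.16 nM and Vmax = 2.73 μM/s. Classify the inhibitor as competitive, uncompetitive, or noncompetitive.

competitive

Km increases (2.17 → 6.16 nM) while Vmax is unchanged — the hallmark of competitive inhibition.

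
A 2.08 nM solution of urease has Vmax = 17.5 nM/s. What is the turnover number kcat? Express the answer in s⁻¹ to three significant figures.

8.41 s⁻¹

kcat = Vmax/[E]total = 17.5 nM/s / 2.08 nM = 8.41 s⁻¹.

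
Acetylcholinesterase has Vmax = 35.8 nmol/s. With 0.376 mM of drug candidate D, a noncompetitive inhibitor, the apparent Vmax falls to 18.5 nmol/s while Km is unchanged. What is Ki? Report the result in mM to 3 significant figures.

Noncompetitive: Vmax,app = Vmax/α with α = 1 + [I]/Ki.
α = Vmax/Vmax,app = 35.8/18.5 = 1.935.
Since α = 1 + [I]/Ki, [I]/Ki = 1.935 − 1 = 0.9351 and Ki = 0.376/0.9351 = 0.402 mM.

0.402 mM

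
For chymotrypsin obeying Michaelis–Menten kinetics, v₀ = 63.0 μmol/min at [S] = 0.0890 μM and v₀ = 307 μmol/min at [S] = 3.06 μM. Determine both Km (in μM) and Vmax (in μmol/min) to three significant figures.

Km = 0.402 μM; Vmax = 347 μmol/min

In reciprocal form, 1/v = (Km/Vmax)·(1/[S]) + 1/Vmax. The two points give (1/[S], 1/v) = (11.24, 0.01587) and (0.3268, 0.003257).
Slope = (0.01587 − 0.003257)/(11.24 − 0.3268) = 0.001156; intercept = 0.01587 − 0.001156×11.24 = 0.002879.
Vmax = 1/intercept = 347 μmol/min; Km = slope × Vmax = 0.001156 × 347 = 0.402 μM.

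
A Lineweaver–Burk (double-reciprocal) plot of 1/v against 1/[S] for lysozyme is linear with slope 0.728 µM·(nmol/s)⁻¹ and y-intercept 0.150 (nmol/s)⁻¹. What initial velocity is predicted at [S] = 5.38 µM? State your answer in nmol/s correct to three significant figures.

3.50 nmol/s

The y-intercept is 1/Vmax, so Vmax = 1/0.150 = 6.67 nmol/s.
The slope is Km/Vmax, so Km = 0.728 × 6.67 = 4.85 µM.
Then v = 6.67 × 5.38/(4.85 + 5.38) = 3.50 nmol/s.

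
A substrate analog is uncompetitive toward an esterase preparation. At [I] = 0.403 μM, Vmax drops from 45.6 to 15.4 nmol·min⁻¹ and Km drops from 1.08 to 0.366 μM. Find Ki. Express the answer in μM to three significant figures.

Uncompetitive: Vmax,app = Vmax/α (and Km,app = Km/α) with α = 1 + [I]/Ki.
α = Vmax/Vmax,app = 45.6/15.4 = 2.961.
Since α = 1 + [I]/Ki, [I]/Ki = 2.961 − 1 = 1.961 and Ki = 0.403/1.961 = 0.206 μM.

0.206 μM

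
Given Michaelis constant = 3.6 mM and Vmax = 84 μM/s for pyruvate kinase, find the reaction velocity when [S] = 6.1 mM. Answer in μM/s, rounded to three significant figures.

52.8 μM/s

[S]/(Km+[S]) = 6.1/9.700 = 0.6289, the fractional saturation.
v = 0.6289 × Vmax = 0.6289 × 84 = 52.8 μM/s.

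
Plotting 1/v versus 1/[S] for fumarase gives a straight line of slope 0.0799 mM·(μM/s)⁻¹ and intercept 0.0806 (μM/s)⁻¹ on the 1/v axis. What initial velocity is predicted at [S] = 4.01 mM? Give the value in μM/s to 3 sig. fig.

9.95 μM/s

The y-intercept is 1/Vmax, so Vmax = 1/0.0806 = 12.4 μM/s.
The slope is Km/Vmax, so Km = 0.0799 × 12.4 = 0.991 mM.
Then v = 12.4 × 4.01/(0.991 + 4.01) = 9.95 μM/s.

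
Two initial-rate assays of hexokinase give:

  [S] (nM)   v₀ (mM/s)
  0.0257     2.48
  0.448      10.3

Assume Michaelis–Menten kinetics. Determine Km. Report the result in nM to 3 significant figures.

0.106 nM

From v = Vmax[S]/(Km+[S]), each point gives Vmax = v(Km+[S])/[S].
Equating: 2.48(Km+0.0257)/0.0257 = 10.3(Km+0.448)/0.448.
96.50·Km + 2.48 = 22.99·Km + 10.3, so (96.50 − 22.99)·Km = 10.3 − 2.48.
Km = 7.820/73.51 = 0.106 nM; then Vmax = 2.48(0.106+0.0257)/0.0257 = 12.7 mM/s.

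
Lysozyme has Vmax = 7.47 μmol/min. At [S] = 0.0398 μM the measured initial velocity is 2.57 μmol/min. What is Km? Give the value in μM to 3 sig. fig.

0.0759 μM

v/Vmax = 2.57/7.47 = 0.3440 = [S]/(Km+[S]).
So Km + [S] = [S]/0.3440 = 0.1157 μM, giving Km = 0.1157 − 0.0398 = 0.0759 μM.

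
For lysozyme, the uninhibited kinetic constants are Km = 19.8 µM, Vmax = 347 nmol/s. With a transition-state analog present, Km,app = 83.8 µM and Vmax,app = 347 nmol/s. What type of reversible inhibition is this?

competitive

Km increases (19.8 → 83.8 µM) while Vmax is unchanged — the hallmark of competitive inhibition.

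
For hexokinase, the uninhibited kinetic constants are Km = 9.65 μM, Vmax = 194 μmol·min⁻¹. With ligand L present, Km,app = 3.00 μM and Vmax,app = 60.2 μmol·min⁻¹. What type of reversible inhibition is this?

Both Km and Vmax decrease by the same factor (~3.22-fold) — characteristic of uncompetitive inhibition.

uncompetitive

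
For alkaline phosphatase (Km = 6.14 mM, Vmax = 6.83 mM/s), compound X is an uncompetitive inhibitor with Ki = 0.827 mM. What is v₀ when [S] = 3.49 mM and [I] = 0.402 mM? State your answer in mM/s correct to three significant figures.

α = 1 + [I]/Ki = 1 + 0.402/0.827 = 1.486.
For an uncompetitive inhibitor, both parameters are divided by α, giving Vmax/α and Km/α: Km,app = 4.13 mM, Vmax,app = 4.60 mM/s.
v = Vmax,app·[S]/(Km,app + [S]) = 4.60 × 3.49/(4.13 + 3.49) = 2.10 mM/s.

2.10 mM/s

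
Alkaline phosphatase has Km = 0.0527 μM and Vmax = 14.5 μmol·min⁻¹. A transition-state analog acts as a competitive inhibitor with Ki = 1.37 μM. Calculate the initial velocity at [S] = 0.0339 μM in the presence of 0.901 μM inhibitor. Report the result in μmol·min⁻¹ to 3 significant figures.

α = 1 + [I]/Ki = 1 + 0.901/1.37 = 1.658.
For a competitive inhibitor, Vmax is unchanged and the apparent Km becomes α·Km: Km,app = 0.0874 μM, Vmax,app = 14.5 μmol·min⁻¹.
v = Vmax,app·[S]/(Km,app + [S]) = 14.5 × 0.0339/(0.0874 + 0.0339) = 4.05 μmol·min⁻¹.

4.05 μmol·min⁻¹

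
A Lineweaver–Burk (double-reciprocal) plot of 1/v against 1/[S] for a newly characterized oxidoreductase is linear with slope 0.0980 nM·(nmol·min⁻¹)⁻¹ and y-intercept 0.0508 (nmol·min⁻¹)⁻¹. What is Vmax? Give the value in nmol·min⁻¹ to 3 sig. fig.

The y-intercept of a Lineweaver–Burk plot equals 1/Vmax, so Vmax = 1/0.0508 = 19.7 nmol·min⁻¹.

19.7 nmol·min⁻¹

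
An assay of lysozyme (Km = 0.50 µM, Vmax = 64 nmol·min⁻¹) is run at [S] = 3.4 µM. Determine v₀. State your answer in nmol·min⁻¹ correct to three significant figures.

v = Vmax·[S]/(Km + [S]) = 64 × 3.4 / (0.50 + 3.4)
  = 217.6 / 3.900 = 55.8 nmol·min⁻¹.

55.8 nmol·min⁻¹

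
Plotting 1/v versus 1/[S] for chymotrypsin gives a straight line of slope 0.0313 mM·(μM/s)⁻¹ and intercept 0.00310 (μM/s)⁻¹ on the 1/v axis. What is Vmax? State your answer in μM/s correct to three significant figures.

323 μM/s

The y-intercept of a Lineweaver–Burk plot equals 1/Vmax, so Vmax = 1/0.00310 = 323 μM/s.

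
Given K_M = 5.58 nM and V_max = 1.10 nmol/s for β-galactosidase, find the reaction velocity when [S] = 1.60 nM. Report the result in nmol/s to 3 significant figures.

0.245 nmol/s

[S]/(Km+[S]) = 1.60/7.180 = 0.2228, the fractional saturation.
v = 0.2228 × Vmax = 0.2228 × 1.10 = 0.245 nmol/s.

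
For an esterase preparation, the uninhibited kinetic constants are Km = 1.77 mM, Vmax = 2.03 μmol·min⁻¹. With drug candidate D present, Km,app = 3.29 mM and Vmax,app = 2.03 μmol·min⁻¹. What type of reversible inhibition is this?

competitive

Km increases (1.77 → 3.29 mM) while Vmax is unchanged — the hallmark of competitive inhibition.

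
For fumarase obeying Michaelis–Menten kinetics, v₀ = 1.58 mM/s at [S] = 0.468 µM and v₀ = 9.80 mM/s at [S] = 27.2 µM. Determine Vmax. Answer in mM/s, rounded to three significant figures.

In reciprocal form, 1/v = (Km/Vmax)·(1/[S]) + 1/Vmax. The two points give (1/[S], 1/v) = (2.137, 0.6329) and (0.03676, 0.1020).
Slope = (0.6329 − 0.1020)/(2.137 − 0.03676) = 0.2528; intercept = 0.6329 − 0.2528×2.137 = 0.09275.
Vmax = 1/intercept = 10.8 mM/s; Km = slope × Vmax = 0.2528 × 10.8 = 2.73 µM.

10.8 mM/s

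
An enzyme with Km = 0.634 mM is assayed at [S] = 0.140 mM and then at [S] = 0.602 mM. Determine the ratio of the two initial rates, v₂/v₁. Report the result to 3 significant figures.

Since Vmax cancels, v₂/v₁ = [S]₂(Km+[S]₁) / [S]₁(Km+[S]₂).
= 0.602×(0.634+0.140) / (0.140×(0.634+0.602)) = 0.4659/0.1730 = 2.69.

2.69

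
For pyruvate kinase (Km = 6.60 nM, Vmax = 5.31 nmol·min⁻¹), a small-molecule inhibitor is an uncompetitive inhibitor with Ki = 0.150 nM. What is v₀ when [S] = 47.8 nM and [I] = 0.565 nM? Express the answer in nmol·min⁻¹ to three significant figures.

1.08 nmol·min⁻¹

α = 1 + [I]/Ki = 1 + 0.565/0.150 = 4.767.
For an uncompetitive inhibitor, both parameters are divided by α, giving Vmax/α and Km/α: Km,app = 1.38 nM, Vmax,app = 1.11 nmol·min⁻¹.
v = Vmax,app·[S]/(Km,app + [S]) = 1.11 × 47.8/(1.38 + 47.8) = 1.08 nmol·min⁻¹.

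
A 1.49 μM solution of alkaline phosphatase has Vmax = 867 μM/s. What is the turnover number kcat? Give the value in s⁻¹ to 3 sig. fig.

kcat = Vmax/[E]total = 867 μM/s / 1.49 μM = 582 s⁻¹.

582 s⁻¹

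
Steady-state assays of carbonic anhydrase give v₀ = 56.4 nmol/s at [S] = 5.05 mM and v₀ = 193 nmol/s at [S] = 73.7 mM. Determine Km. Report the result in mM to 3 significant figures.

16.0 mM

From v = Vmax[S]/(Km+[S]), each point gives Vmax = v(Km+[S])/[S].
Equating: 56.4(Km+5.05)/5.05 = 193(Km+73.7)/73.7.
11.17·Km + 56.4 = 2.619·Km + 193, so (11.17 − 2.619)·Km = 193 − 56.4.
Km = 136.6/8.550 = 16.0 mM; then Vmax = 56.4(16.0+5.05)/5.05 = 235 nmol/s.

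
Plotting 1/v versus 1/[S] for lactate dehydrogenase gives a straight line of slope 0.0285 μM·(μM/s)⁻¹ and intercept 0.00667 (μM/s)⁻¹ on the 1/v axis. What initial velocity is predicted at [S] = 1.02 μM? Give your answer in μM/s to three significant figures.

28.9 μM/s

The y-intercept is 1/Vmax, so Vmax = 1/0.00667 = 150 μM/s.
The slope is Km/Vmax, so Km = 0.0285 × 150 = 4.27 μM.
Then v = 150 × 1.02/(4.27 + 1.02) = 28.9 μM/s.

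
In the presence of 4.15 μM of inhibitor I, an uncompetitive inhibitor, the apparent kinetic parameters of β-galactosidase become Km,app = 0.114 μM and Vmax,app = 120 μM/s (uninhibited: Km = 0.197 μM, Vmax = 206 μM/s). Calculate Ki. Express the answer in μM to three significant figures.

5.79 μM

Uncompetitive: Vmax,app = Vmax/α (and Km,app = Km/α) with α = 1 + [I]/Ki.
α = Vmax/Vmax,app = 206/120 = 1.717.
Since α = 1 + [I]/Ki, [I]/Ki = 1.717 − 1 = 0.7167 and Ki = 4.15/0.7167 = 5.79 μM.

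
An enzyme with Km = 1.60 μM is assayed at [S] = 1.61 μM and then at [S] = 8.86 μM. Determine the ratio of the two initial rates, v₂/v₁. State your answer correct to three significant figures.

The fractional saturations are [S]/(Km+[S]) = 1.61/3.210 = 0.5016 and 8.86/10.46 = 0.8470.
v₂/v₁ is just their ratio: 0.8470/0.5016 = 1.69.

1.69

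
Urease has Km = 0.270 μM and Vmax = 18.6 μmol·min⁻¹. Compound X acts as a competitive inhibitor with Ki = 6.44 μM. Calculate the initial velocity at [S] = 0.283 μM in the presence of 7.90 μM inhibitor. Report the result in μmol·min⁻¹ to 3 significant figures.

5.95 μmol·min⁻¹

With α = 1 + [I]/Ki = 1 + 7.90/6.44 = 2.227, the competitive rate law is v = Vmax[S] / (αKm + [S]).
v = 18.6×0.283 / (2.227×0.270 + 0.283) = 5.264/0.8842 = 5.95 μmol·min⁻¹.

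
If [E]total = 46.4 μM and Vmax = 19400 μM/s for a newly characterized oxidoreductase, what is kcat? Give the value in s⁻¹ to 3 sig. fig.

kcat = Vmax/[E]total = 19400 μM/s / 46.4 μM = 418 s⁻¹.

418 s⁻¹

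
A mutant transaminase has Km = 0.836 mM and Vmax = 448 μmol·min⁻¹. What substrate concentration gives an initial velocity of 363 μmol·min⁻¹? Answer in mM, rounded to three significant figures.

Rearranging v = Vmax[S]/(Km+[S]) gives [S] = Km·v/(Vmax − v).
[S] = 0.836 × 363 / (448 − 363) = 303.5/85.00 = 3.57 mM.

3.57 mM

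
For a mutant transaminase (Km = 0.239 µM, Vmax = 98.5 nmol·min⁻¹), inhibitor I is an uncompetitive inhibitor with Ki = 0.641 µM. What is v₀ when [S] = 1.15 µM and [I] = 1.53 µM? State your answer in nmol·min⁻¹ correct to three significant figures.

α = 1 + [I]/Ki = 1 + 1.53/0.641 = 3.387.
For an uncompetitive inhibitor, both parameters are divided by α, giving Vmax/α and Km/α: Km,app = 0.0706 µM, Vmax,app = 29.1 nmol·min⁻¹.
v = Vmax,app·[S]/(Km,app + [S]) = 29.1 × 1.15/(0.0706 + 1.15) = 27.4 nmol·min⁻¹.

27.4 nmol·min⁻¹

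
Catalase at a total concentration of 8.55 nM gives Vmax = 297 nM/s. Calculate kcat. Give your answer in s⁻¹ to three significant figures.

kcat = Vmax/[E]total = 297 nM/s / 8.55 nM = 34.7 s⁻¹.

34.7 s⁻¹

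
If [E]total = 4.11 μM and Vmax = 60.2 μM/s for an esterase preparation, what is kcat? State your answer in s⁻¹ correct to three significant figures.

14.6 s⁻¹

kcat = Vmax/[E]total = 60.2 μM/s / 4.11 μM = 14.6 s⁻¹.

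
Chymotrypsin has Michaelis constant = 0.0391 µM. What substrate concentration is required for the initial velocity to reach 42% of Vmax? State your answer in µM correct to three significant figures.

0.0283 µM

v/Vmax = [S]/(Km+[S]) = 0.42, so [S] = Km·0.42/(1 − 0.42) = 0.0391 × 0.7241.
[S] = 0.0283 µM.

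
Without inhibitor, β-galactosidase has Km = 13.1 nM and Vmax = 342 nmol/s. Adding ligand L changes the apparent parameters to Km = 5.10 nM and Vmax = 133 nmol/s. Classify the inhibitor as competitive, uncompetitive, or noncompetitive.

uncompetitive

Both Km and Vmax decrease by the same factor (~2.57-fold) — characteristic of uncompetitive inhibition.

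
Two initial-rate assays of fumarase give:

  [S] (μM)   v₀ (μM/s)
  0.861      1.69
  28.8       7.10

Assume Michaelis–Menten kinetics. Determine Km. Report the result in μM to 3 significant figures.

3.15 μM

From v = Vmax[S]/(Km+[S]), each point gives Vmax = v(Km+[S])/[S].
Equating: 1.69(Km+0.861)/0.861 = 7.10(Km+28.8)/28.8.
1.963·Km + 1.69 = 0.2465·Km + 7.10, so (1.963 − 0.2465)·Km = 7.10 − 1.69.
Km = 5.410/1.716 = 3.15 μM; then Vmax = 1.69(3.15+0.861)/0.861 = 7.88 μM/s.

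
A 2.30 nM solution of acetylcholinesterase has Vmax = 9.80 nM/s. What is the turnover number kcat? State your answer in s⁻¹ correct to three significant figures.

kcat = Vmax/[E]total = 9.80 nM/s / 2.30 nM = 4.26 s⁻¹.

4.26 s⁻¹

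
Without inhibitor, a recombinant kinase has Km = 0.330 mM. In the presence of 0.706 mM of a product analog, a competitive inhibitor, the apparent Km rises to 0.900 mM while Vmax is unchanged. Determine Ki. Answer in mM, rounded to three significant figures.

0.409 mM

Competitive: Km,app = α·Km with α = 1 + [I]/Ki.
α = Km,app/Km = 0.900/0.330 = 2.727.
Since α = 1 + [I]/Ki, [I]/Ki = 2.727 − 1 = 1.727 and Ki = 0.706/1.727 = 0.409 mM.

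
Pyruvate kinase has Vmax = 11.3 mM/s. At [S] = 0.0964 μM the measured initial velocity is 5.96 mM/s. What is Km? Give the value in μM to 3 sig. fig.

0.0864 μM

From v = Vmax[S]/(Km+[S]), Km = [S](Vmax − v)/v.
Km = 0.0964 × (11.3 − 5.96) / 5.96 = 0.5148/5.96 = 0.0864 μM.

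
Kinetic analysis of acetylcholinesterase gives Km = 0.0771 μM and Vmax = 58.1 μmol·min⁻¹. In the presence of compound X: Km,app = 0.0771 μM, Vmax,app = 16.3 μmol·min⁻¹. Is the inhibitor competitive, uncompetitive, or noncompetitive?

noncompetitive

Vmax decreases (58.1 → 16.3 μmol·min⁻¹) while Km is unchanged — pure noncompetitive inhibition.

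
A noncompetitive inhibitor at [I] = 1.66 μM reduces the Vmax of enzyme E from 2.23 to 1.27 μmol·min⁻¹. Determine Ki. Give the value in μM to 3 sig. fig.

Noncompetitive: Vmax,app = Vmax/α with α = 1 + [I]/Ki.
α = Vmax/Vmax,app = 2.23/1.27 = 1.756.
Ki = [I]/(α − 1) = 1.66/0.7559 = 2.20 μM.

2.20 μM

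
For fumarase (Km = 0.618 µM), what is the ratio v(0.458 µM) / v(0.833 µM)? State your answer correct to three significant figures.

0.741

The fractional saturations are [S]/(Km+[S]) = 0.833/1.451 = 0.5741 and 0.458/1.076 = 0.4257.
v₂/v₁ is just their ratio: 0.4257/0.5741 = 0.741.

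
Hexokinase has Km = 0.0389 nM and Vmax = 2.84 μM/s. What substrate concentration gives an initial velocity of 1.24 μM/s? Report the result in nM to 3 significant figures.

0.0301 nM

The required fractional saturation is v/Vmax = 1.24/2.84 = 0.4366.
Then [S]/(Km+[S]) = 0.4366 ⇒ [S] = 0.0389 × 0.4366/(1 − 0.4366) = 0.0301 nM.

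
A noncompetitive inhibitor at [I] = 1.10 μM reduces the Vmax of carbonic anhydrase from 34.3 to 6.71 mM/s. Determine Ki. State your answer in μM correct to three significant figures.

Noncompetitive: Vmax,app = Vmax/α with α = 1 + [I]/Ki.
α = Vmax/Vmax,app = 34.3/6.71 = 5.112.
Ki = [I]/(α − 1) = 1.10/4.112 = 0.268 μM.

0.268 μM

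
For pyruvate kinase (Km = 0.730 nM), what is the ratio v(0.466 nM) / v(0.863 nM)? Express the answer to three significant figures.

The fractional saturations are [S]/(Km+[S]) = 0.863/1.593 = 0.5417 and 0.466/1.196 = 0.3896.
v₂/v₁ is just their ratio: 0.3896/0.5417 = 0.719.

0.719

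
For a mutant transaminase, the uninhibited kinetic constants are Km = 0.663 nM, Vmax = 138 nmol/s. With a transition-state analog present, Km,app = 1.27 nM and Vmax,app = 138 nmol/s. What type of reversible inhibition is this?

Km increases (0.663 → 1.27 nM) while Vmax is unchanged — the hallmark of competitive inhibition.

competitive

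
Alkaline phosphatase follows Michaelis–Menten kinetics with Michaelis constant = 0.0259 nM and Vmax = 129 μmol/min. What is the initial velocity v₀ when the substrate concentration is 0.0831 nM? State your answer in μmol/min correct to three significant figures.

98.3 μmol/min

[S]/(Km+[S]) = 0.0831/0.1090 = 0.7624, the fractional saturation.
v = 0.7624 × Vmax = 0.7624 × 129 = 98.3 μmol/min.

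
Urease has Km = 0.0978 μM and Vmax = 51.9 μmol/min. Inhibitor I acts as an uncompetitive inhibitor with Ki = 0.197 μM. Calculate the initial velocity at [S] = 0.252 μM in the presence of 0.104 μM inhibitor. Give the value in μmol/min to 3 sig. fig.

With α = 1 + [I]/Ki = 1 + 0.104/0.197 = 1.528, the uncompetitive rate law is v = (Vmax/α)·[S] / (Km/α + [S]).
v = (51.9/1.528)×0.252 / (0.0978/1.528 + 0.252) = 8.560/0.3160 = 27.1 μmol/min.

27.1 μmol/min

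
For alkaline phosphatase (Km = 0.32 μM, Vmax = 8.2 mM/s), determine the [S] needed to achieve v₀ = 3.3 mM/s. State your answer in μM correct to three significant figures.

The required fractional saturation is v/Vmax = 3.3/8.2 = 0.4024.
Then [S]/(Km+[S]) = 0.4024 ⇒ [S] = 0.32 × 0.4024/(1 − 0.4024) = 0.216 μM.

0.216 μM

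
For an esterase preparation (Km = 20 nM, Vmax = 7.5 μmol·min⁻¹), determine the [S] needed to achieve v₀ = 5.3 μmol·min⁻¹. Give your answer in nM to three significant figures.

The required fractional saturation is v/Vmax = 5.3/7.5 = 0.7067.
Then [S]/(Km+[S]) = 0.7067 ⇒ [S] = 20 × 0.7067/(1 − 0.7067) = 48.2 nM.

48.2 nM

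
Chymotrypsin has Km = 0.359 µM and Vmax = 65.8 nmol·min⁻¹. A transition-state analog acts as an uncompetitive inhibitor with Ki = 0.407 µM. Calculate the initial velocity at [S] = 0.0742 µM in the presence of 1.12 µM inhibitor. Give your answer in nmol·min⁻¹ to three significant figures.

α = 1 + [I]/Ki = 1 + 1.12/0.407 = 3.752.
For an uncompetitive inhibitor, both parameters are divided by α, giving Vmax/α and Km/α: Km,app = 0.0957 µM, Vmax,app = 17.5 nmol·min⁻¹.
v = Vmax,app·[S]/(Km,app + [S]) = 17.5 × 0.0742/(0.0957 + 0.0742) = 7.66 nmol·min⁻¹.

7.66 nmol·min⁻¹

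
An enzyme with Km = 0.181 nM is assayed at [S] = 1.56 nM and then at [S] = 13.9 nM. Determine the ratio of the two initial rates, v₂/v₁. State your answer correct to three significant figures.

1.10

The fractional saturations are [S]/(Km+[S]) = 1.56/1.741 = 0.8960 and 13.9/14.08 = 0.9871.
v₂/v₁ is just their ratio: 0.9871/0.8960 = 1.10.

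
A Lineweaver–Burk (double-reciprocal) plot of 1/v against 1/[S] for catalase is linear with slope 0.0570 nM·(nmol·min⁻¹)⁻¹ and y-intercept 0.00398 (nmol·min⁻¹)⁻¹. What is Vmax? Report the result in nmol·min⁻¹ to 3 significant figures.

251 nmol·min⁻¹

The y-intercept of a Lineweaver–Burk plot equals 1/Vmax, so Vmax = 1/0.00398 = 251 nmol·min⁻¹.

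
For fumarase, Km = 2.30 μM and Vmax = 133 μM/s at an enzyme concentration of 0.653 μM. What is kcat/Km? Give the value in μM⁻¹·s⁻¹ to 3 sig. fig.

kcat = Vmax/[E]total = 133/0.653 = 204 s⁻¹.
kcat/Km = 204/2.30 = 88.6 μM⁻¹·s⁻¹.

88.6 μM⁻¹·s⁻¹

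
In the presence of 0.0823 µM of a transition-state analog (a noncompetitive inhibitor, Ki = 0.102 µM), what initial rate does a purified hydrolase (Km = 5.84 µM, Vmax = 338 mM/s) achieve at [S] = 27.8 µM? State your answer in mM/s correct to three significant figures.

155 mM/s

With α = 1 + [I]/Ki = 1 + 0.0823/0.102 = 1.807, the noncompetitive rate law is v = (Vmax/α)·[S] / (Km + [S]).
v = (338/1.807)×27.8 / (5.84 + 27.8) = 5200/33.64 = 155 mM/s.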